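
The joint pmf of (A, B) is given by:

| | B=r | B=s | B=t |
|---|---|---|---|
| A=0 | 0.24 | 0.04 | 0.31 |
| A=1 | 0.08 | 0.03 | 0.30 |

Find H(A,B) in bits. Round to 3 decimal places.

2.168 bits

H(A,B) = −Σ p(x,y)·log₂ p(x,y) over all 6 cells.
  cell (0,r): −0.24·log₂0.24 = 0.4941
  cell (0,s): −0.04·log₂0.04 = 0.1858
  cell (0,t): −0.31·log₂0.31 = 0.5238
  cell (1,r): −0.08·log₂0.08 = 0.2915
  cell (1,s): −0.03·log₂0.03 = 0.1518
  cell (1,t): −0.30·log₂0.30 = 0.5211
Sum = 2.168 bits.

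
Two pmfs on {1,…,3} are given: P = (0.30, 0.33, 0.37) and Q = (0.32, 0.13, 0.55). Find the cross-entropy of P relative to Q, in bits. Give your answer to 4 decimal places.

1.7836 bits

H(P,Q) = −Σ p·log₂ q.
  −0.30·log₂(0.32) = 0.49316
  −0.33·log₂(0.13) = 0.97133
  −0.37·log₂(0.55) = 0.31912
H(P,Q) = 1.7836 bits.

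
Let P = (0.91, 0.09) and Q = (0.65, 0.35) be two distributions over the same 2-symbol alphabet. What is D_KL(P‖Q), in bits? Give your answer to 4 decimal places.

0.2654 bits

D(P‖Q) = Σ p·log₂(p/q).
  0.91·log₂(0.91/0.65) = 0.44174
  0.09·log₂(0.09/0.35) = -0.17634
D(P‖Q) = 0.2654 bits.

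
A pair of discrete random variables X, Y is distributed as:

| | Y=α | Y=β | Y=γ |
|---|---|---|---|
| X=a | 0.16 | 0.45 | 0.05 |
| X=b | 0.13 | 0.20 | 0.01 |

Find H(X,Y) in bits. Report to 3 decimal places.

H(X,Y) = −Σ p(x,y)·log₂ p(x,y) over all 6 cells.
  cell (a,α): −0.16·log₂0.16 = 0.4230
  cell (a,β): −0.45·log₂0.45 = 0.5184
  cell (a,γ): −0.05·log₂0.05 = 0.2161
  cell (b,α): −0.13·log₂0.13 = 0.3826
  cell (b,β): −0.20·log₂0.20 = 0.4644
  cell (b,γ): −0.01·log₂0.01 = 0.0664
Sum = 2.071 bits.

2.071 bits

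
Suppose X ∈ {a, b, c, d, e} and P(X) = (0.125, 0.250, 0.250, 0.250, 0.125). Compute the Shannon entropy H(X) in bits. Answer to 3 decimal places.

H(X) = −Σ p·log₂ p.
  −(0.125)·log₂(0.125) = 0.3750
  −(0.250)·log₂(0.250) = 0.5000
  −(0.250)·log₂(0.250) = 0.5000
  −(0.250)·log₂(0.250) = 0.5000
  −(0.125)·log₂(0.125) = 0.3750
Sum: 0.3750 + 0.5000 + 0.5000 + 0.5000 + 0.3750 = 2.250 bits.

2.250 bits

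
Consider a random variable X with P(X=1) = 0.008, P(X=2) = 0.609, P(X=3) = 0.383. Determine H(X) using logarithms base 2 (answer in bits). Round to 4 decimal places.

H(X) = −Σ p·log₂ p.
  −(0.008)·log₂(0.008) = 0.05573
  −(0.609)·log₂(0.609) = 0.43573
  −(0.383)·log₂(0.383) = 0.53030
Sum: 0.05573 + 0.43573 + 0.53030 = 1.0218 bits.

1.0218 bits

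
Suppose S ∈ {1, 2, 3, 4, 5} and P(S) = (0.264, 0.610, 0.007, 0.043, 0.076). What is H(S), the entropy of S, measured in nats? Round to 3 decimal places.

1.019 nats

H(S) = −Σ p·ln p.
  −(0.264)·ln(0.264) = 0.3516
  −(0.610)·ln(0.610) = 0.3015
  −(0.007)·ln(0.007) = 0.0347
  −(0.043)·ln(0.043) = 0.1353
  −(0.076)·ln(0.076) = 0.1959
Sum: 0.3516 + 0.3015 + 0.0347 + 0.1353 + 0.1959 = 1.019 nats.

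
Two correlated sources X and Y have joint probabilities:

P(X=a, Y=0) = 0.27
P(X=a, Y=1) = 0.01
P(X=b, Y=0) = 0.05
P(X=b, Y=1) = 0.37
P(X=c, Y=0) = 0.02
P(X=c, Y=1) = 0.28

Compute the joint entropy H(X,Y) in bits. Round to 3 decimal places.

H(X,Y) = −Σ p(x,y)·log₂ p(x,y) over all 6 cells.
  cell (a,0): −0.27·log₂0.27 = 0.5100
  cell (a,1): −0.01·log₂0.01 = 0.0664
  cell (b,0): −0.05·log₂0.05 = 0.2161
  cell (b,1): −0.37·log₂0.37 = 0.5307
  cell (c,0): −0.02·log₂0.02 = 0.1129
  cell (c,1): −0.28·log₂0.28 = 0.5142
Sum = 1.950 bits.

1.950 bits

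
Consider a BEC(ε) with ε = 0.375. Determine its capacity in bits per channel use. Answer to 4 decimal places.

0.6250 bits

Binary erasure channel: capacity C = 1 − ε.
C = 1 − 0.375 = 0.6250 bits per channel use.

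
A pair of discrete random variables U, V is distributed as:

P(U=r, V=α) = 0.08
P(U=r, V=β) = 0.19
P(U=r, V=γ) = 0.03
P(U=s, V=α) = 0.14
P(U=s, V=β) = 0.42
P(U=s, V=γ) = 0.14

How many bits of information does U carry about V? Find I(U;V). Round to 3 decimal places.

0.013 bits

Marginals: p(U) = (0.3000, 0.7000), p(V) = (0.2200, 0.6100, 0.1700).
I(U;V) = H(U) + H(V) − H(U,V).
H(U) = 0.8813, H(V) = 1.3502, H(U,V) = 2.2184.
I(U;V) = 0.8813 + 1.3502 − 2.2184 = 0.013 bits.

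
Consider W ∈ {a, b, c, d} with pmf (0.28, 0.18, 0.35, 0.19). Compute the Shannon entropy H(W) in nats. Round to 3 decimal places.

H(W) = −Σ p·ln p.
  −(0.28)·ln(0.28) = 0.3564
  −(0.18)·ln(0.18) = 0.3087
  −(0.35)·ln(0.35) = 0.3674
  −(0.19)·ln(0.19) = 0.3155
Sum: 0.3564 + 0.3087 + 0.3674 + 0.3155 = 1.348 nats.

1.348 nats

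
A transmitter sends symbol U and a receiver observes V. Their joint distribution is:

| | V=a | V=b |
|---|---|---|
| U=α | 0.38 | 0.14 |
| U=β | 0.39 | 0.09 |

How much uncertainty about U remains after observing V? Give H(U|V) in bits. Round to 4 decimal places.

Chain rule: H(U|V) = H(U,V) − H(V).
Marginals: p(U) = (0.5200, 0.4800), p(V) = (0.7700, 0.2300).
H(U,V) = 1.7700 bits; H(V) = 0.7780 bits.
H(U|V) = 1.7700 − 0.7780 = 0.9920 bits.

0.9920 bits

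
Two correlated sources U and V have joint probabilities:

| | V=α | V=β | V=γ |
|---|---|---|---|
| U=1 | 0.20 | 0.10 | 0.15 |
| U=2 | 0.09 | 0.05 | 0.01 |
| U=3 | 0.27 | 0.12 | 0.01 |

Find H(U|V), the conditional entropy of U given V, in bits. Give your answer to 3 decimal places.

Marginals: p(U) = (0.4500, 0.1500, 0.4000), p(V) = (0.5600, 0.2700, 0.1700).
H(U|V) = Σ p(V) · H(U|V=·).
  V=α: p=0.5600, H(U|V=α) = 1.4618
  V=β: p=0.2700, H(U|V=β) = 1.5012
  V=γ: p=0.1700, H(U|V=γ) = 0.6402
Weighted sum = 1.333 bits.

1.333 bits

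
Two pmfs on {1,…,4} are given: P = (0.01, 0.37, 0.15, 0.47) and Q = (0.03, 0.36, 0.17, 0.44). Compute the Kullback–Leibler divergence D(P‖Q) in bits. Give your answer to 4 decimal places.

D(P‖Q) = Σ p·log₂(p/q).
  0.01·log₂(0.01/0.03) = -0.01585
  0.37·log₂(0.37/0.36) = 0.01463
  0.15·log₂(0.15/0.17) = -0.02709
  0.47·log₂(0.47/0.44) = 0.04472
D(P‖Q) = 0.0164 bits.

0.0164 bits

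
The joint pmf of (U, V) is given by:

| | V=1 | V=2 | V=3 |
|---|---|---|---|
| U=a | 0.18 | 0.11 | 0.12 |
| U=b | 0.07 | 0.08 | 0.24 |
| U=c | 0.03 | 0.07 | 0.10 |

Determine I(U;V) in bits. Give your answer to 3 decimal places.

0.087 bits

Marginals: p(U) = (0.4100, 0.3900, 0.2000), p(V) = (0.2800, 0.2600, 0.4600).
I(U;V) = H(U) + H(V) − H(U,V).
H(U) = 1.5216, H(V) = 1.5348, H(U,V) = 2.9694.
I(U;V) = 1.5216 + 1.5348 − 2.9694 = 0.087 bits.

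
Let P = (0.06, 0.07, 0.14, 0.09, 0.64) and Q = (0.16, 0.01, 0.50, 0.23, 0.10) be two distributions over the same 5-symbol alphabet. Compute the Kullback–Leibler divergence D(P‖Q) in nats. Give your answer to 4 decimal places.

1.0027 nats

D(P‖Q) = Σ p·ln(p/q).
  0.06·ln(0.06/0.16) = -0.05885
  0.07·ln(0.07/0.01) = 0.13621
  0.14·ln(0.14/0.50) = -0.17822
  0.09·ln(0.09/0.23) = -0.08444
  0.64·ln(0.64/0.10) = 1.18803
D(P‖Q) = 1.0027 nats.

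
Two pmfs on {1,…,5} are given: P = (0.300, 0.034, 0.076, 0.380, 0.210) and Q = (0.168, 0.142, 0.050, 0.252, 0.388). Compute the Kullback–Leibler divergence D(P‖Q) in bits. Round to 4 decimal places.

D(P‖Q) = Σ p·log₂(p/q).
  0.300·log₂(0.300/0.168) = 0.25095
  0.034·log₂(0.034/0.142) = -0.07012
  0.076·log₂(0.076/0.050) = 0.04591
  0.380·log₂(0.380/0.252) = 0.22518
  0.210·log₂(0.210/0.388) = -0.18599
D(P‖Q) = 0.2659 bits.

0.2659 bits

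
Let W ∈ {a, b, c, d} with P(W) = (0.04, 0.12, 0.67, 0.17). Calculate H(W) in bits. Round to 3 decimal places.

H(W) = −Σ p·log₂ p.
  −(0.04)·log₂(0.04) = 0.1858
  −(0.12)·log₂(0.12) = 0.3671
  −(0.67)·log₂(0.67) = 0.3871
  −(0.17)·log₂(0.17) = 0.4346
Sum: 0.1858 + 0.3671 + 0.3871 + 0.4346 = 1.375 bits.

1.375 bits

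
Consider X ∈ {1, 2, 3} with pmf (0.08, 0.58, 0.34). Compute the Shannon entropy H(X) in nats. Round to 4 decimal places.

0.8848 nats

H(X) = −Σ p·ln p.
  −(0.08)·ln(0.08) = 0.20206
  −(0.58)·ln(0.58) = 0.31594
  −(0.34)·ln(0.34) = 0.36680
Sum: 0.20206 + 0.31594 + 0.36680 = 0.8848 nats.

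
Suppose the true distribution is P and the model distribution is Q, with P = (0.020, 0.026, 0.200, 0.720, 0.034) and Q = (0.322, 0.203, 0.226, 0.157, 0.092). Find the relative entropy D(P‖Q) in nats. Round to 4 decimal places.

0.9293 nats

D(P‖Q) = Σ p·ln(p/q).
  0.020·ln(0.020/0.322) = -0.05558
  0.026·ln(0.026/0.203) = -0.05343
  0.200·ln(0.200/0.226) = -0.02444
  0.720·ln(0.720/0.157) = 1.09656
  0.034·ln(0.034/0.092) = -0.03384
D(P‖Q) = 0.9293 nats.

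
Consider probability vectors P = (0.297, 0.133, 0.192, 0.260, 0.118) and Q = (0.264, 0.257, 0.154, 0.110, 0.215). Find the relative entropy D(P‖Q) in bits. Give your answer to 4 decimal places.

0.2057 bits

D(P‖Q) = Σ p·log₂(p/q).
  0.297·log₂(0.297/0.264) = 0.05047
  0.133·log₂(0.133/0.257) = -0.12640
  0.192·log₂(0.192/0.154) = 0.06109
  0.260·log₂(0.260/0.110) = 0.32266
  0.118·log₂(0.118/0.215) = -0.10213
D(P‖Q) = 0.2057 bits.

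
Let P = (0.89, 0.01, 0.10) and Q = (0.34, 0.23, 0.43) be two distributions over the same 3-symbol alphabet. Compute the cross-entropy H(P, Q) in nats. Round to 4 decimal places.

1.0592 nats

H(P,Q) = −Σ p·ln q.
  −0.89·ln(0.34) = 0.96014
  −0.01·ln(0.23) = 0.01470
  −0.10·ln(0.43) = 0.08440
H(P,Q) = 1.0592 nats.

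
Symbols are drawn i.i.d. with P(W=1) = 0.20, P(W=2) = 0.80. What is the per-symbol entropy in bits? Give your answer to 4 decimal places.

H(W) = −Σ p·log₂ p.
  −(0.20)·log₂(0.20) = 0.46439
  −(0.80)·log₂(0.80) = 0.25754
Sum: 0.46439 + 0.25754 = 0.7219 bits.

0.7219 bits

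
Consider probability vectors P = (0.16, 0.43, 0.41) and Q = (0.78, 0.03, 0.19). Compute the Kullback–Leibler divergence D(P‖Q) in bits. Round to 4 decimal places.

D(P‖Q) = Σ p·log₂(p/q).
  0.16·log₂(0.16/0.78) = -0.36566
  0.43·log₂(0.43/0.03) = 1.65176
  0.41·log₂(0.41/0.19) = 0.45495
D(P‖Q) = 1.7410 bits.

1.7410 bits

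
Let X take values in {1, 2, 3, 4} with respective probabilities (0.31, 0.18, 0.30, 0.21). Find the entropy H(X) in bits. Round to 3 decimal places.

H(X) = −Σ p·log₂ p.
  −(0.31)·log₂(0.31) = 0.5238
  −(0.18)·log₂(0.18) = 0.4453
  −(0.30)·log₂(0.30) = 0.5211
  −(0.21)·log₂(0.21) = 0.4728
Sum: 0.5238 + 0.4453 + 0.5211 + 0.4728 = 1.963 bits.

1.963 bits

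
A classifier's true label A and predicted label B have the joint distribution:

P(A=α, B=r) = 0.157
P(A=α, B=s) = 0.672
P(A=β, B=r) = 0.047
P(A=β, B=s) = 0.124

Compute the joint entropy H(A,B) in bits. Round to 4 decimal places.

1.3855 bits

H(A,B) = −Σ p(x,y)·log₂ p(x,y) over all 4 cells.
  cell (α,r): −0.157·log₂0.157 = 0.41937
  cell (α,s): −0.672·log₂0.672 = 0.38537
  cell (β,r): −0.047·log₂0.047 = 0.20733
  cell (β,s): −0.124·log₂0.124 = 0.37344
Sum = 1.3855 bits.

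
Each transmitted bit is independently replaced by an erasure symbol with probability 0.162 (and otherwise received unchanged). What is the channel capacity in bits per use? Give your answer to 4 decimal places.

Binary erasure channel: capacity C = 1 − ε.
C = 1 − 0.162 = 0.8380 bits per channel use.

0.8380 bits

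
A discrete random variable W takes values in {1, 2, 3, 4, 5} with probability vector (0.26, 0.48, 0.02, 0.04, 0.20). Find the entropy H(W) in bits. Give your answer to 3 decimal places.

H(W) = −Σ p·log₂ p.
  −(0.26)·log₂(0.26) = 0.5053
  −(0.48)·log₂(0.48) = 0.5083
  −(0.02)·log₂(0.02) = 0.1129
  −(0.04)·log₂(0.04) = 0.1858
  −(0.20)·log₂(0.20) = 0.4644
Sum: 0.5053 + 0.5083 + 0.1129 + 0.1858 + 0.4644 = 1.777 bits.

1.777 bits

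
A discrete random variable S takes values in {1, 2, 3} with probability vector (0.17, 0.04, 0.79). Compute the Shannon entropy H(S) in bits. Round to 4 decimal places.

H(S) = −Σ p·log₂ p.
  −(0.17)·log₂(0.17) = 0.43459
  −(0.04)·log₂(0.04) = 0.18575
  −(0.79)·log₂(0.79) = 0.26866
Sum: 0.43459 + 0.18575 + 0.26866 = 0.8890 bits.

0.8890 bits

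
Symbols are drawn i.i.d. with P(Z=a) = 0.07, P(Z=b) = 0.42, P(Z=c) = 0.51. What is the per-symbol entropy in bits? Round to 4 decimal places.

1.2896 bits

H(Z) = −Σ p·log₂ p.
  −(0.07)·log₂(0.07) = 0.26856
  −(0.42)·log₂(0.42) = 0.52565
  −(0.51)·log₂(0.51) = 0.49543
Sum: 0.26856 + 0.52565 + 0.49543 = 1.2896 bits.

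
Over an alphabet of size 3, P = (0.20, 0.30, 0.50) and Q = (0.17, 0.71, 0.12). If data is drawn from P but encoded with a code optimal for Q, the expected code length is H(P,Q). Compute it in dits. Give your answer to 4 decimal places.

0.6589 dits

H(P,Q) = −Σ p·log₁₀ q.
  −0.20·log₁₀(0.17) = 0.15391
  −0.30·log₁₀(0.71) = 0.04462
  −0.50·log₁₀(0.12) = 0.46041
H(P,Q) = 0.6589 dits.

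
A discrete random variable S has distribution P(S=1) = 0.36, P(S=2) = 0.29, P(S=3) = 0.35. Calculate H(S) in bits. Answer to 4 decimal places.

H(S) = −Σ p·log₂ p.
  −(0.36)·log₂(0.36) = 0.53062
  −(0.29)·log₂(0.29) = 0.51790
  −(0.35)·log₂(0.35) = 0.53010
Sum: 0.53062 + 0.51790 + 0.53010 = 1.5786 bits.

1.5786 bits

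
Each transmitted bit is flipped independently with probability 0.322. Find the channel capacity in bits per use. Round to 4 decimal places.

Binary symmetric channel: C = 1 − h₂(ε) where h₂ is the binary entropy function.
h₂(0.322) = −0.322·log₂0.322 − 0.678·log₂0.678 = 0.9065.
C = 1 − 0.9065 = 0.0935 bits per channel use.

0.0935 bits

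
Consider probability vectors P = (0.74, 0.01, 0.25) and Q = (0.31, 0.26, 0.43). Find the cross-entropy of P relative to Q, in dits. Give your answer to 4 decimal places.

0.4739 dits

H(P,Q) = −Σ p·log₁₀ q.
  −0.74·log₁₀(0.31) = 0.37639
  −0.01·log₁₀(0.26) = 0.00585
  −0.25·log₁₀(0.43) = 0.09163
H(P,Q) = 0.4739 dits.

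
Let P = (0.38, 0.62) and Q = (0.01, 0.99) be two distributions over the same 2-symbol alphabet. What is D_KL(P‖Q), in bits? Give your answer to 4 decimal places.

1.5756 bits

D(P‖Q) = Σ p·log₂(p/q).
  0.38·log₂(0.38/0.01) = 1.99421
  0.62·log₂(0.62/0.99) = -0.41860
D(P‖Q) = 1.5756 bits.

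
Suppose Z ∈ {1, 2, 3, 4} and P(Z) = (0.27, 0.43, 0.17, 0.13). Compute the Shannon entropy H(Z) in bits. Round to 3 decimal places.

1.851 bits

H(Z) = −Σ p·log₂ p.
  −(0.27)·log₂(0.27) = 0.5100
  −(0.43)·log₂(0.43) = 0.5236
  −(0.17)·log₂(0.17) = 0.4346
  −(0.13)·log₂(0.13) = 0.3826
Sum: 0.5100 + 0.5236 + 0.4346 + 0.3826 = 1.851 bits.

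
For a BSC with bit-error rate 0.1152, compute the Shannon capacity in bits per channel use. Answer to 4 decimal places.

0.4846 bits

Binary symmetric channel: C = 1 − h₂(ε) where h₂ is the binary entropy function.
h₂(0.1152) = −0.1152·log₂0.1152 − 0.8848·log₂0.8848 = 0.5154.
C = 1 − 0.5154 = 0.4846 bits per channel use.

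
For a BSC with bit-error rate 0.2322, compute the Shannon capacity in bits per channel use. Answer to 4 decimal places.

Binary symmetric channel: C = 1 − h₂(ε) where h₂ is the binary entropy function.
h₂(0.2322) = −0.2322·log₂0.2322 − 0.7678·log₂0.7678 = 0.7818.
C = 1 − 0.7818 = 0.2182 bits per channel use.

0.2182 bits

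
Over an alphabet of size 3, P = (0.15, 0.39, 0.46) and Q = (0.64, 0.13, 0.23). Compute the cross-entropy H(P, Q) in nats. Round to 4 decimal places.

H(P,Q) = −Σ p·ln q.
  −0.15·ln(0.64) = 0.06694
  −0.39·ln(0.13) = 0.79569
  −0.46·ln(0.23) = 0.67605
H(P,Q) = 1.5387 nats.

1.5387 nats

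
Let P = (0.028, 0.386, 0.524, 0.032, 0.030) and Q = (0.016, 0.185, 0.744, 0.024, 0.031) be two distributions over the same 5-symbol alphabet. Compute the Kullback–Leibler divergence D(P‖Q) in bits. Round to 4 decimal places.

D(P‖Q) = Σ p·log₂(p/q).
  0.028·log₂(0.028/0.016) = 0.02261
  0.386·log₂(0.386/0.185) = 0.40958
  0.524·log₂(0.524/0.744) = -0.26501
  0.032·log₂(0.032/0.024) = 0.01328
  0.030·log₂(0.030/0.031) = -0.00142
D(P‖Q) = 0.1790 bits.

0.1790 bits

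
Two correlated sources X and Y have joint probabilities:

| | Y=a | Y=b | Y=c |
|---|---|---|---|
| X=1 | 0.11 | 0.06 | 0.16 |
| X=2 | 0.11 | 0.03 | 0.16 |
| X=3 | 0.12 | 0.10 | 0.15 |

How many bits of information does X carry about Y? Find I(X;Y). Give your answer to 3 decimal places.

0.024 bits

Marginals: p(X) = (0.3300, 0.3000, 0.3700), p(Y) = (0.3400, 0.1900, 0.4700).
I(X;Y) = H(X) + H(Y) − H(X,Y).
H(X) = 1.5796, H(Y) = 1.4964, H(X,Y) = 3.0517.
I(X;Y) = 1.5796 + 1.4964 − 3.0517 = 0.024 bits.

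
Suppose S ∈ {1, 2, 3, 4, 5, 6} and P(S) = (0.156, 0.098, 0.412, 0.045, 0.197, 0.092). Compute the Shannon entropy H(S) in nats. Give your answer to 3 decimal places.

H(S) = −Σ p·ln p.
  −(0.156)·ln(0.156) = 0.2898
  −(0.098)·ln(0.098) = 0.2276
  −(0.412)·ln(0.412) = 0.3653
  −(0.045)·ln(0.045) = 0.1395
  −(0.197)·ln(0.197) = 0.3200
  −(0.092)·ln(0.092) = 0.2195
Sum: 0.2898 + 0.2276 + 0.3653 + 0.1395 + 0.3200 + 0.2195 = 1.562 nats.

1.562 nats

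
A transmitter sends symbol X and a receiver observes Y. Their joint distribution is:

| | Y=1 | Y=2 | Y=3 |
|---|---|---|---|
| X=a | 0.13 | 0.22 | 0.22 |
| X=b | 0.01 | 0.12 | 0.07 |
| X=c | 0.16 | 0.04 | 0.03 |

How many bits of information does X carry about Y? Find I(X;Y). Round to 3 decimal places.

Marginals: p(X) = (0.5700, 0.2000, 0.2300), p(Y) = (0.3000, 0.3800, 0.3200).
I(X;Y) = H(X) + H(Y) − H(X,Y).
H(X) = 1.4143, H(Y) = 1.5776, H(X,Y) = 2.8064.
I(X;Y) = 1.4143 + 1.5776 − 2.8064 = 0.185 bits.

0.185 bits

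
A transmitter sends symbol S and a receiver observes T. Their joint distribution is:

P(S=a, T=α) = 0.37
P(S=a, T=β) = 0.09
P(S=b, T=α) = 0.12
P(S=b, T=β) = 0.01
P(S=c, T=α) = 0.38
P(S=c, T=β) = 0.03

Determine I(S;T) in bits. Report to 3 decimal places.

Marginals: p(S) = (0.4600, 0.1300, 0.4100), p(T) = (0.8700, 0.1300).
I(S;T) = H(S) + H(T) − H(S,T).
H(S) = 1.4254, H(T) = 0.5574, H(S,T) = 1.9591.
I(S;T) = 1.4254 + 0.5574 − 1.9591 = 0.024 bits.

0.024 bits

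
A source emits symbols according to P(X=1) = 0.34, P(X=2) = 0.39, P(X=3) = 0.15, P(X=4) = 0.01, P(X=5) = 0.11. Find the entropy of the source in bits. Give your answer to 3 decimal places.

H(X) = −Σ p·log₂ p.
  −(0.34)·log₂(0.34) = 0.5292
  −(0.39)·log₂(0.39) = 0.5298
  −(0.15)·log₂(0.15) = 0.4105
  −(0.01)·log₂(0.01) = 0.0664
  −(0.11)·log₂(0.11) = 0.3503
Sum: 0.5292 + 0.5298 + 0.4105 + 0.0664 + 0.3503 = 1.886 bits.

1.886 bits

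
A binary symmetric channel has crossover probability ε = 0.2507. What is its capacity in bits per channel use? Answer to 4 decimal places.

Binary symmetric channel: C = 1 − h₂(ε) where h₂ is the binary entropy function.
h₂(0.2507) = −0.2507·log₂0.2507 − 0.7493·log₂0.7493 = 0.8124.
C = 1 − 0.8124 = 0.1876 bits per channel use.

0.1876 bits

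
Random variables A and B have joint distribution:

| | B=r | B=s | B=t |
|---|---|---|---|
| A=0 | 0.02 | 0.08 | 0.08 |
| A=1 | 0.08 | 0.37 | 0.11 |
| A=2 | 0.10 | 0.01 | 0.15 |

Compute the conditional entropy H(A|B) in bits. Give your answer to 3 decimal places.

1.169 bits

Chain rule: H(A|B) = H(A,B) − H(B).
Marginals: p(A) = (0.1800, 0.5600, 0.2600), p(B) = (0.2000, 0.4600, 0.3400).
H(A,B) = 2.6776 bits; H(B) = 1.5089 bits.
H(A|B) = 2.6776 − 1.5089 = 1.169 bits.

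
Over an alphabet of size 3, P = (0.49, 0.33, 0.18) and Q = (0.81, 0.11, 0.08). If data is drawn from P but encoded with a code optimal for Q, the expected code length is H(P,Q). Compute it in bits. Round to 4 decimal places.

H(P,Q) = −Σ p·log₂ q.
  −0.49·log₂(0.81) = 0.14896
  −0.33·log₂(0.11) = 1.05086
  −0.18·log₂(0.08) = 0.65589
H(P,Q) = 1.8557 bits.

1.8557 bits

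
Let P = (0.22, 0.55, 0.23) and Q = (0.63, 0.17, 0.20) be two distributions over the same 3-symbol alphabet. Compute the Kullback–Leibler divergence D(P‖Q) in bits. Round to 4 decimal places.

D(P‖Q) = Σ p·log₂(p/q).
  0.22·log₂(0.22/0.63) = -0.33393
  0.55·log₂(0.55/0.17) = 0.93164
  0.23·log₂(0.23/0.20) = 0.04638
D(P‖Q) = 0.6441 bits.

0.6441 bits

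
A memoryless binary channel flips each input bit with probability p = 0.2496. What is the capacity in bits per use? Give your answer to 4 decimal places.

Binary symmetric channel: C = 1 − h₂(ε) where h₂ is the binary entropy function.
h₂(0.2496) = −0.2496·log₂0.2496 − 0.7504·log₂0.7504 = 0.8106.
C = 1 − 0.8106 = 0.1894 bits per channel use.

0.1894 bits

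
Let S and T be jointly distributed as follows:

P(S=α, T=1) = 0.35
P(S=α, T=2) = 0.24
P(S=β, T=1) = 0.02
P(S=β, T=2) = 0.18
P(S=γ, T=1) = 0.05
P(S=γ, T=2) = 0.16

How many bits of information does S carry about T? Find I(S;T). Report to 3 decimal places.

0.146 bits

Marginals: p(S) = (0.5900, 0.2000, 0.2100), p(T) = (0.4200, 0.5800).
I(S;T) = Σ p(x,y)·log₂[p(x,y)/(p(x)p(y))].
  (α,1): 0.35·log₂(1.4124) = 0.1744
  (α,2): 0.24·log₂(0.7013) = -0.1228
  (β,1): 0.02·log₂(0.2381) = -0.0414
  (β,2): 0.18·log₂(1.5517) = 0.1141
  (γ,1): 0.05·log₂(0.5669) = -0.0409
  (γ,2): 0.16·log₂(1.3136) = 0.0630
Sum = 0.146 bits.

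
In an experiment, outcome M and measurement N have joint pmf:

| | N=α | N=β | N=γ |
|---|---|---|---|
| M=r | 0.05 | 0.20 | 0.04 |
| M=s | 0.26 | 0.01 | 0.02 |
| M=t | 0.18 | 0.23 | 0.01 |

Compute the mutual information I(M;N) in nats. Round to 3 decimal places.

Marginals: p(M) = (0.2900, 0.2900, 0.4200), p(N) = (0.4900, 0.4400, 0.0700).
I(M;N) = H(M) + H(N) − H(M,N).
H(M) = 1.0823, H(N) = 0.8969, H(M,N) = 1.7677.
I(M;N) = 1.0823 + 0.8969 − 1.7677 = 0.212 nats.

0.212 nats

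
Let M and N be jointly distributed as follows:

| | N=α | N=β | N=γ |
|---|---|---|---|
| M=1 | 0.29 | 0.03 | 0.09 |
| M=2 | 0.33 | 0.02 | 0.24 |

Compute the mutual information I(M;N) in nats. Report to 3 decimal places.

0.021 nats

Marginals: p(M) = (0.4100, 0.5900), p(N) = (0.6200, 0.0500, 0.3300).
I(M;N) = Σ p(x,y)·ln[p(x,y)/(p(x)p(y))].
  (1,α): 0.29·ln(1.1408) = 0.0382
  (1,β): 0.03·ln(1.4634) = 0.0114
  (1,γ): 0.09·ln(0.6652) = -0.0367
  (2,α): 0.33·ln(0.9021) = -0.0340
  (2,β): 0.02·ln(0.6780) = -0.0078
  (2,γ): 0.24·ln(1.2327) = 0.0502
Sum = 0.021 nats.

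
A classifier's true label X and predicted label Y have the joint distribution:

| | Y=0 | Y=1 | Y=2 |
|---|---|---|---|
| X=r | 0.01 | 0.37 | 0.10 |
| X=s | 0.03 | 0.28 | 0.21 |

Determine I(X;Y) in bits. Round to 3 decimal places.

0.044 bits

Marginals: p(X) = (0.4800, 0.5200), p(Y) = (0.0400, 0.6500, 0.3100).
I(X;Y) = H(X) + H(Y) − H(X,Y).
H(X) = 0.9988, H(Y) = 1.1135, H(X,Y) = 2.0682.
I(X;Y) = 0.9988 + 1.1135 − 2.0682 = 0.044 bits.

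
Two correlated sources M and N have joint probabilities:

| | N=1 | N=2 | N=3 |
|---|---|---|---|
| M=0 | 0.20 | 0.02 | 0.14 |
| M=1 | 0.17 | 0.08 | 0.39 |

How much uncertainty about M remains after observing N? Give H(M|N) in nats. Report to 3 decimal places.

0.611 nats

Marginals: p(M) = (0.3600, 0.6400), p(N) = (0.3700, 0.1000, 0.5300).
H(M|N) = Σ p(N) · H(M|N=·).
  N=1: p=0.3700, H(M|N=1) = 0.6899
  N=2: p=0.1000, H(M|N=2) = 0.5004
  N=3: p=0.5300, H(M|N=3) = 0.5774
Weighted sum = 0.611 nats.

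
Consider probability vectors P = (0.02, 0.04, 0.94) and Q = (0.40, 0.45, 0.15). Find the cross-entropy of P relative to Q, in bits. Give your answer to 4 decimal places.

2.6453 bits

H(P,Q) = −Σ p·log₂ q.
  −0.02·log₂(0.40) = 0.02644
  −0.04·log₂(0.45) = 0.04608
  −0.94·log₂(0.15) = 2.57275
H(P,Q) = 2.6453 bits.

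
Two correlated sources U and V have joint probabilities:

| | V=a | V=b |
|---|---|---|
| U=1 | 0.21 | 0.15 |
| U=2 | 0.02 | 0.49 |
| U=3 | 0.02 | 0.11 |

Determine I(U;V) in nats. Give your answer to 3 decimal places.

0.178 nats

Marginals: p(U) = (0.3600, 0.5100, 0.1300), p(V) = (0.2500, 0.7500).
I(U;V) = H(U) + H(V) − H(U,V).
H(U) = 0.9764, H(V) = 0.5623, H(U,V) = 1.3611.
I(U;V) = 0.9764 + 0.5623 − 1.3611 = 0.178 nats.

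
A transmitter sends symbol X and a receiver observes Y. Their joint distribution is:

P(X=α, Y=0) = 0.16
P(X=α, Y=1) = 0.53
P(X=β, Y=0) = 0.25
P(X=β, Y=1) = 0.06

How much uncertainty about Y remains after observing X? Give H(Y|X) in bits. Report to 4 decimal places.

0.7588 bits

Marginals: p(X) = (0.6900, 0.3100), p(Y) = (0.4100, 0.5900).
H(Y|X) = Σ p(X) · H(Y|X=·).
  X=α: p=0.6900, H(Y|X=α) = 0.7813
  X=β: p=0.3100, H(Y|X=β) = 0.7088
Weighted sum = 0.7588 bits.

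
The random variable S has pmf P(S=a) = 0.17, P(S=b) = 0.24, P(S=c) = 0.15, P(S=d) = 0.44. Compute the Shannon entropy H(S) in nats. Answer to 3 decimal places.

1.290 nats

H(S) = −Σ p·ln p.
  −(0.17)·ln(0.17) = 0.3012
  −(0.24)·ln(0.24) = 0.3425
  −(0.15)·ln(0.15) = 0.2846
  −(0.44)·ln(0.44) = 0.3612
Sum: 0.3012 + 0.3425 + 0.2846 + 0.3612 = 1.290 nats.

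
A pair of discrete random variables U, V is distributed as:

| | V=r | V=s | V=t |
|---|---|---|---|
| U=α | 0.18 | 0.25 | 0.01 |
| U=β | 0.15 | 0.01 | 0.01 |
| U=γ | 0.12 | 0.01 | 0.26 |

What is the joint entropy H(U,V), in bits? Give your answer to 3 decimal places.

H(U,V) = −Σ p(x,y)·log₂ p(x,y) over all 9 cells.
  cell (α,r): −0.18·log₂0.18 = 0.4453
  cell (α,s): −0.25·log₂0.25 = 0.5000
  cell (α,t): −0.01·log₂0.01 = 0.0664
  cell (β,r): −0.15·log₂0.15 = 0.4105
  cell (β,s): −0.01·log₂0.01 = 0.0664
  cell (β,t): −0.01·log₂0.01 = 0.0664
  cell (γ,r): −0.12·log₂0.12 = 0.3671
  cell (γ,s): −0.01·log₂0.01 = 0.0664
  cell (γ,t): −0.26·log₂0.26 = 0.5053
Sum = 2.494 bits.

2.494 bits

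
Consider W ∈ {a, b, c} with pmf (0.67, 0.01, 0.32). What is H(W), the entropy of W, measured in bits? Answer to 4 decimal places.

H(W) = −Σ p·log₂ p.
  −(0.67)·log₂(0.67) = 0.38710
  −(0.01)·log₂(0.01) = 0.06644
  −(0.32)·log₂(0.32) = 0.52603
Sum: 0.38710 + 0.06644 + 0.52603 = 0.9796 bits.

0.9796 bits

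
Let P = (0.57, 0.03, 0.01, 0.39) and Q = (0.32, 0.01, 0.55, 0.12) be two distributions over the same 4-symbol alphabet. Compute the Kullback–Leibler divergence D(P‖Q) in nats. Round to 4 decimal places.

0.7816 nats

D(P‖Q) = Σ p·ln(p/q).
  0.57·ln(0.57/0.32) = 0.32907
  0.03·ln(0.03/0.01) = 0.03296
  0.01·ln(0.01/0.55) = -0.04007
  0.39·ln(0.39/0.12) = 0.45968
D(P‖Q) = 0.7816 nats.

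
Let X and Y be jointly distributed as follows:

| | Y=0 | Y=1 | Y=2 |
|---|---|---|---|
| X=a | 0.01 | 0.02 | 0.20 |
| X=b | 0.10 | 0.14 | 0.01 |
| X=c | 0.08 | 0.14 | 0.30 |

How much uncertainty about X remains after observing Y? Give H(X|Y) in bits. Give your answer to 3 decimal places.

1.177 bits

Chain rule: H(X|Y) = H(X,Y) − H(Y).
Marginals: p(X) = (0.2300, 0.2500, 0.5200), p(Y) = (0.1900, 0.3000, 0.5100).
H(X,Y) = 2.6492 bits; H(Y) = 1.4717 bits.
H(X|Y) = 2.6492 − 1.4717 = 1.177 bits.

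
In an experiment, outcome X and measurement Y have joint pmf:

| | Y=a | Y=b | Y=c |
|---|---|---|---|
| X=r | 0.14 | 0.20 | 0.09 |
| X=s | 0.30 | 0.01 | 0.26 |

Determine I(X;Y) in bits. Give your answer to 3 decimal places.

Marginals: p(X) = (0.4300, 0.5700), p(Y) = (0.4400, 0.2100, 0.3500).
I(X;Y) = Σ p(x,y)·log₂[p(x,y)/(p(x)p(y))].
  (r,a): 0.14·log₂(0.7400) = -0.0608
  (r,b): 0.20·log₂(2.2148) = 0.2294
  (r,c): 0.09·log₂(0.5980) = -0.0668
  (s,a): 0.30·log₂(1.1962) = 0.0775
  (s,b): 0.01·log₂(0.0835) = -0.0358
  (s,c): 0.26·log₂(1.3033) = 0.0994
Sum = 0.243 bits.

0.243 bits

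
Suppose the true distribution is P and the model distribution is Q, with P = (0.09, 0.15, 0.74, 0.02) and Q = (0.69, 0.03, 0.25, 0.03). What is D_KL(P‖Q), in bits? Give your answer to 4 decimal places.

D(P‖Q) = Σ p·log₂(p/q).
  0.09·log₂(0.09/0.69) = -0.26447
  0.15·log₂(0.15/0.03) = 0.34829
  0.74·log₂(0.74/0.25) = 1.15854
  0.02·log₂(0.02/0.03) = -0.01170
D(P‖Q) = 1.2307 bits.

1.2307 bits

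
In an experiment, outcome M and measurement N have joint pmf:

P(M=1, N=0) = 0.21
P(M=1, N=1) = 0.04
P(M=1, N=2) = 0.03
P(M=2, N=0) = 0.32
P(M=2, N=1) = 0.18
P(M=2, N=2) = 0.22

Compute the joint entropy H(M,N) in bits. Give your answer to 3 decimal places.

2.262 bits

H(M,N) = −Σ p(x,y)·log₂ p(x,y) over all 6 cells.
  cell (1,0): −0.21·log₂0.21 = 0.4728
  cell (1,1): −0.04·log₂0.04 = 0.1858
  cell (1,2): −0.03·log₂0.03 = 0.1518
  cell (2,0): −0.32·log₂0.32 = 0.5260
  cell (2,1): −0.18·log₂0.18 = 0.4453
  cell (2,2): −0.22·log₂0.22 = 0.4806
Sum = 2.262 bits.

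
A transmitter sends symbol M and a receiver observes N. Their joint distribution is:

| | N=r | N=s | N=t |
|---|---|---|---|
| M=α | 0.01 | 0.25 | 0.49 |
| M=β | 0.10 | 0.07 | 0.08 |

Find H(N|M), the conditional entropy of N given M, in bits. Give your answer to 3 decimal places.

Chain rule: H(N|M) = H(M,N) − H(M).
Marginals: p(M) = (0.7500, 0.2500), p(N) = (0.1100, 0.3200, 0.5700).
H(M,N) = 1.9630 bits; H(M) = 0.8113 bits.
H(N|M) = 1.9630 − 0.8113 = 1.152 bits.

1.152 bits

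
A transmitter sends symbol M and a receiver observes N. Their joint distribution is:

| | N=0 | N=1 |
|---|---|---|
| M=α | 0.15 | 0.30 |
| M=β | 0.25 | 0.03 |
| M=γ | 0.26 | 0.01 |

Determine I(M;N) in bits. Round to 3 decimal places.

Marginals: p(M) = (0.4500, 0.2800, 0.2700), p(N) = (0.6600, 0.3400).
I(M;N) = H(M) + H(N) − H(M,N).
H(M) = 1.5426, H(N) = 0.9248, H(M,N) = 2.1551.
I(M;N) = 1.5426 + 0.9248 − 2.1551 = 0.312 bits.

0.312 bits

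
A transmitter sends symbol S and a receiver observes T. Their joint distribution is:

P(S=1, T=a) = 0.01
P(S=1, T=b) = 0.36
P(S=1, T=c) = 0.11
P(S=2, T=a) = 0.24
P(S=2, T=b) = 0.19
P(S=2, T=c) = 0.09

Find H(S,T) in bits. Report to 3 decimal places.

2.209 bits

H(S,T) = −Σ p(x,y)·log₂ p(x,y) over all 6 cells.
  cell (1,a): −0.01·log₂0.01 = 0.0664
  cell (1,b): −0.36·log₂0.36 = 0.5306
  cell (1,c): −0.11·log₂0.11 = 0.3503
  cell (2,a): −0.24·log₂0.24 = 0.4941
  cell (2,b): −0.19·log₂0.19 = 0.4552
  cell (2,c): −0.09·log₂0.09 = 0.3127
Sum = 2.209 bits.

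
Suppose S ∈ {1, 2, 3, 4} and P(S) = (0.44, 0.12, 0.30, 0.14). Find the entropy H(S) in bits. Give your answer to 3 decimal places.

1.806 bits

H(S) = −Σ p·log₂ p.
  −(0.44)·log₂(0.44) = 0.5211
  −(0.12)·log₂(0.12) = 0.3671
  −(0.30)·log₂(0.30) = 0.5211
  −(0.14)·log₂(0.14) = 0.3971
Sum: 0.5211 + 0.3671 + 0.5211 + 0.3971 = 1.806 bits.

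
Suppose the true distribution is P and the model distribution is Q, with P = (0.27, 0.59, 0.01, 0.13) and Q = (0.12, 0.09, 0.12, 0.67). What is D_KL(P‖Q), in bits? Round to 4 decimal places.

D(P‖Q) = Σ p·log₂(p/q).
  0.27·log₂(0.27/0.12) = 0.31588
  0.59·log₂(0.59/0.09) = 1.60050
  0.01·log₂(0.01/0.12) = -0.03585
  0.13·log₂(0.13/0.67) = -0.30753
D(P‖Q) = 1.5730 bits.

1.5730 bits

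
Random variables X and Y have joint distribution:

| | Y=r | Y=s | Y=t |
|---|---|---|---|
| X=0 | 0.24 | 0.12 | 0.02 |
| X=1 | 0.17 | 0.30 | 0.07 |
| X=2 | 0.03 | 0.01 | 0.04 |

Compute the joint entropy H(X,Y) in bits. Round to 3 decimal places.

H(X,Y) = −Σ p(x,y)·log₂ p(x,y) over all 9 cells.
  cell (0,r): −0.24·log₂0.24 = 0.4941
  cell (0,s): −0.12·log₂0.12 = 0.3671
  cell (0,t): −0.02·log₂0.02 = 0.1129
  cell (1,r): −0.17·log₂0.17 = 0.4346
  cell (1,s): −0.30·log₂0.30 = 0.5211
  cell (1,t): −0.07·log₂0.07 = 0.2686
  cell (2,r): −0.03·log₂0.03 = 0.1518
  cell (2,s): −0.01·log₂0.01 = 0.0664
  cell (2,t): −0.04·log₂0.04 = 0.1858
Sum = 2.602 bits.

2.602 bits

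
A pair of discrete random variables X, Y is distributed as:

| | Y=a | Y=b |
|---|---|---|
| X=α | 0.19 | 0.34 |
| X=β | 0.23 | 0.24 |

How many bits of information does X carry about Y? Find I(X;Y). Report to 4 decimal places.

Marginals: p(X) = (0.5300, 0.4700), p(Y) = (0.4200, 0.5800).
I(X;Y) = H(X) + H(Y) − H(X,Y).
H(X) = 0.9974, H(Y) = 0.9815, H(X,Y) = 1.9662.
I(X;Y) = 0.9974 + 0.9815 − 1.9662 = 0.0127 bits.

0.0127 bits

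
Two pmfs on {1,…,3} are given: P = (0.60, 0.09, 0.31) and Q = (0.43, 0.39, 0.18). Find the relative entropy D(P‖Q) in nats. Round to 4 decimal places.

0.2364 nats

D(P‖Q) = Σ p·ln(p/q).
  0.60·ln(0.60/0.43) = 0.19989
  0.09·ln(0.09/0.39) = -0.13197
  0.31·ln(0.31/0.18) = 0.16852
D(P‖Q) = 0.2364 nats.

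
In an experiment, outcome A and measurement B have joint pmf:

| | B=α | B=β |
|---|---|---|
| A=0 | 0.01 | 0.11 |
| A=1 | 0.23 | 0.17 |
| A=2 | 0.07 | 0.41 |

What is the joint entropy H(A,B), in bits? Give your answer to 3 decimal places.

H(A,B) = −Σ p(x,y)·log₂ p(x,y) over all 6 cells.
  cell (0,α): −0.01·log₂0.01 = 0.0664
  cell (0,β): −0.11·log₂0.11 = 0.3503
  cell (1,α): −0.23·log₂0.23 = 0.4877
  cell (1,β): −0.17·log₂0.17 = 0.4346
  cell (2,α): −0.07·log₂0.07 = 0.2686
  cell (2,β): −0.41·log₂0.41 = 0.5274
Sum = 2.135 bits.

2.135 bits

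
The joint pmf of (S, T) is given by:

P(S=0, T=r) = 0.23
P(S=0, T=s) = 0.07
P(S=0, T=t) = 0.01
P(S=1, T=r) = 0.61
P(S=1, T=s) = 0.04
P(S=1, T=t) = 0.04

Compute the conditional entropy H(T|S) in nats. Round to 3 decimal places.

Chain rule: H(T|S) = H(S,T) − H(S).
Marginals: p(S) = (0.3100, 0.6900), p(T) = (0.8400, 0.1100, 0.0500).
H(S,T) = 1.1293 nats; H(S) = 0.6191 nats.
H(T|S) = 1.1293 − 0.6191 = 0.510 nats.

0.510 nats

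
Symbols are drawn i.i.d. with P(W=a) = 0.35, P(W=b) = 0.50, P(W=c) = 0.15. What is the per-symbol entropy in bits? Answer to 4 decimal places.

1.4406 bits

H(W) = −Σ p·log₂ p.
  −(0.35)·log₂(0.35) = 0.53010
  −(0.50)·log₂(0.50) = 0.50000
  −(0.15)·log₂(0.15) = 0.41054
Sum: 0.53010 + 0.50000 + 0.41054 = 1.4406 bits.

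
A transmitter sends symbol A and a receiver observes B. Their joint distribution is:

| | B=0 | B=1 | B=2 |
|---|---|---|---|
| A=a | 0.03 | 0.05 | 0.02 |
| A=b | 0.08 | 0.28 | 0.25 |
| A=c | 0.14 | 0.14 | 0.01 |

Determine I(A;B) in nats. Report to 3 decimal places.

0.114 nats

Marginals: p(A) = (0.1000, 0.6100, 0.2900), p(B) = (0.2500, 0.4700, 0.2800).
I(A;B) = Σ p(x,y)·ln[p(x,y)/(p(x)p(y))].
  (a,0): 0.03·ln(1.2000) = 0.0055
  (a,1): 0.05·ln(1.0638) = 0.0031
  (a,2): 0.02·ln(0.7143) = -0.0067
  (b,0): 0.08·ln(0.5246) = -0.0516
  (b,1): 0.28·ln(0.9766) = -0.0066
  (b,2): 0.25·ln(1.4637) = 0.0952
  (c,0): 0.14·ln(1.9310) = 0.0921
  (c,1): 0.14·ln(1.0271) = 0.0037
  (c,2): 0.01·ln(0.1232) = -0.0209
Sum = 0.114 nats.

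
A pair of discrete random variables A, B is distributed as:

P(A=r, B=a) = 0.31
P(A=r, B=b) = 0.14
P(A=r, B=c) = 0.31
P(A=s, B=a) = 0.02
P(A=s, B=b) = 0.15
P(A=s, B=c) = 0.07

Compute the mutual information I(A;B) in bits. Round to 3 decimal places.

Marginals: p(A) = (0.7600, 0.2400), p(B) = (0.3300, 0.2900, 0.3800).
I(A;B) = H(A) + H(B) − H(A,B).
H(A) = 0.7950, H(B) = 1.5762, H(A,B) = 2.2367.
I(A;B) = 0.7950 + 1.5762 − 2.2367 = 0.135 bits.

0.135 bits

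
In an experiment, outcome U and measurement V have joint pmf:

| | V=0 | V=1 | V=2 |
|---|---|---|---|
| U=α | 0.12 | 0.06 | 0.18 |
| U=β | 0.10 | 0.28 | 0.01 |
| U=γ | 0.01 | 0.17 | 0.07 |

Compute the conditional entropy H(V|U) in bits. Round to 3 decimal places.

Chain rule: H(V|U) = H(U,V) − H(U).
Marginals: p(U) = (0.3600, 0.3900, 0.2500), p(V) = (0.2300, 0.5100, 0.2600).
H(U,V) = 2.7383 bits; H(U) = 1.5604 bits.
H(V|U) = 2.7383 − 1.5604 = 1.178 bits.

1.178 bits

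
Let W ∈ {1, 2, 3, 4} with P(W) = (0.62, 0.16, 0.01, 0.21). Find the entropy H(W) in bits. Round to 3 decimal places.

H(W) = −Σ p·log₂ p.
  −(0.62)·log₂(0.62) = 0.4276
  −(0.16)·log₂(0.16) = 0.4230
  −(0.01)·log₂(0.01) = 0.0664
  −(0.21)·log₂(0.21) = 0.4728
Sum: 0.4276 + 0.4230 + 0.0664 + 0.4728 = 1.390 bits.

1.390 bits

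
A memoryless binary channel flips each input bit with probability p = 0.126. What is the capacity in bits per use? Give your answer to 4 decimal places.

Binary symmetric channel: C = 1 − h₂(ε) where h₂ is the binary entropy function.
h₂(0.126) = −0.126·log₂0.126 − 0.874·log₂0.874 = 0.5464.
C = 1 − 0.5464 = 0.4536 bits per channel use.

0.4536 bits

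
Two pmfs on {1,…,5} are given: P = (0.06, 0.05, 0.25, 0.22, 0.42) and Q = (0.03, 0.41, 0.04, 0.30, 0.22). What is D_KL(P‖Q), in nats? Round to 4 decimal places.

0.5979 nats

D(P‖Q) = Σ p·ln(p/q).
  0.06·ln(0.06/0.03) = 0.04159
  0.05·ln(0.05/0.41) = -0.10521
  0.25·ln(0.25/0.04) = 0.45815
  0.22·ln(0.22/0.30) = -0.06823
  0.42·ln(0.42/0.22) = 0.27158
D(P‖Q) = 0.5979 nats.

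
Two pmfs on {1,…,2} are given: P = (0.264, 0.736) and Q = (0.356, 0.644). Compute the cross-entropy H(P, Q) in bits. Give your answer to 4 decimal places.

0.8606 bits

H(P,Q) = −Σ p·log₂ q.
  −0.264·log₂(0.356) = 0.39337
  −0.736·log₂(0.644) = 0.46726
H(P,Q) = 0.8606 bits.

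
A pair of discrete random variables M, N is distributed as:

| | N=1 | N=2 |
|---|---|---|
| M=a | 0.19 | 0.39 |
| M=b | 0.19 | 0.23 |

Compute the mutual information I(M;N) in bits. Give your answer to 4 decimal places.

Marginals: p(M) = (0.5800, 0.4200), p(N) = (0.3800, 0.6200).
I(M;N) = Σ p(x,y)·log₂[p(x,y)/(p(x)p(y))].
  (a,1): 0.19·log₂(0.8621) = -0.04068
  (a,2): 0.39·log₂(1.0845) = 0.04566
  (b,1): 0.19·log₂(1.1905) = 0.04779
  (b,2): 0.23·log₂(0.8833) = -0.04119
Sum = 0.0116 bits.

0.0116 bits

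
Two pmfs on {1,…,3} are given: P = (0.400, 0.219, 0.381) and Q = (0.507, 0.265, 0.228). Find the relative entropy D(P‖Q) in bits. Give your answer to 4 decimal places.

0.0852 bits

D(P‖Q) = Σ p·log₂(p/q).
  0.400·log₂(0.400/0.507) = -0.13679
  0.219·log₂(0.219/0.265) = -0.06024
  0.381·log₂(0.381/0.228) = 0.28223
D(P‖Q) = 0.0852 bits.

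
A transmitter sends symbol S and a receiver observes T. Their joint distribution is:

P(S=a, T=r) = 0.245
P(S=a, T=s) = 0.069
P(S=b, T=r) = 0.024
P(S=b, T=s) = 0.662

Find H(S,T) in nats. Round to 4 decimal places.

0.8917 nats

H(S,T) = −Σ p(x,y)·ln p(x,y) over all 4 cells.
  cell (a,r): −0.245·ln0.245 = 0.34459
  cell (a,s): −0.069·ln0.069 = 0.18448
  cell (b,r): −0.024·ln0.024 = 0.08951
  cell (b,s): −0.662·ln0.662 = 0.27307
Sum = 0.8917 nats.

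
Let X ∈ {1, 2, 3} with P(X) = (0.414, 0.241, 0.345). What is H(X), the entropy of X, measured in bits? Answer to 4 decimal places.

H(X) = −Σ p·log₂ p.
  −(0.414)·log₂(0.414) = 0.52673
  −(0.241)·log₂(0.241) = 0.49475
  −(0.345)·log₂(0.345) = 0.52969
Sum: 0.52673 + 0.49475 + 0.52969 = 1.5512 bits.

1.5512 bits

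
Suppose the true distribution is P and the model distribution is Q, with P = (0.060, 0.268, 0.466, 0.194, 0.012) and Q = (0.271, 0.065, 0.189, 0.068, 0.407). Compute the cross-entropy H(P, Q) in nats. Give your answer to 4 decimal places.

H(P,Q) = −Σ p·ln q.
  −0.060·ln(0.271) = 0.07834
  −0.268·ln(0.065) = 0.73254
  −0.466·ln(0.189) = 0.77636
  −0.194·ln(0.068) = 0.52152
  −0.012·ln(0.407) = 0.01079
H(P,Q) = 2.1195 nats.

2.1195 nats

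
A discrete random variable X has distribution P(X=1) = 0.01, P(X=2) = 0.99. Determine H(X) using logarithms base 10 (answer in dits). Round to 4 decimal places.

0.0243 dits

H(X) = −Σ p·log₁₀ p.
  −(0.01)·log₁₀(0.01) = 0.02000
  −(0.99)·log₁₀(0.99) = 0.00432
Sum: 0.02000 + 0.00432 = 0.0243 dits.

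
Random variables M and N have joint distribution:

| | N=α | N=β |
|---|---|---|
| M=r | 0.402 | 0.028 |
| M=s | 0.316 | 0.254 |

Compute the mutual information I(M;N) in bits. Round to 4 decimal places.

Marginals: p(M) = (0.4300, 0.5700), p(N) = (0.7180, 0.2820).
I(M;N) = Σ p(x,y)·log₂[p(x,y)/(p(x)p(y))].
  (r,α): 0.402·log₂(1.3021) = 0.15308
  (r,β): 0.028·log₂(0.2309) = -0.05921
  (s,α): 0.316·log₂(0.7721) = -0.11790
  (s,β): 0.254·log₂(1.5802) = 0.16767
Sum = 0.1436 bits.

0.1436 bits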